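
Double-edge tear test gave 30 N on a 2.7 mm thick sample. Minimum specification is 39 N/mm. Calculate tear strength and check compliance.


Tear strength = 30 / 2.7 = 11.1 N/mm
Required minimum = 39 N/mm
Compliant: No


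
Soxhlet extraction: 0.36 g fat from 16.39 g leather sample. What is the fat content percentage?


Fat content = 0.36 / 16.39 x 100
Fat = 2.2%


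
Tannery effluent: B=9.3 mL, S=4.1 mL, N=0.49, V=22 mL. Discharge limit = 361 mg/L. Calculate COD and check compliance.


COD = (9.3 - 4.1) x 0.49 x 8000 / 22 = 926.5 mg/L
Limit: 361 mg/L
Compliant: No


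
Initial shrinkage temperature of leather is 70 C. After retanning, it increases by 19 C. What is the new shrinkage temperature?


New Ts = 70 + 19 = 89 C


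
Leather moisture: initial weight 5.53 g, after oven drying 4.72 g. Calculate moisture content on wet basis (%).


Moisture = 5.53 - 4.72 = 0.81 g
MC = 0.81 / 5.53 x 100 = 14.6%


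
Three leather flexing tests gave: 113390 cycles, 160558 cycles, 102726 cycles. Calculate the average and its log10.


Average = (113390 + 160558 + 102726) / 3 = 125558 cycles
log10(125558) = 5.10


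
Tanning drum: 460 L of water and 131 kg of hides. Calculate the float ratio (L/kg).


3.5


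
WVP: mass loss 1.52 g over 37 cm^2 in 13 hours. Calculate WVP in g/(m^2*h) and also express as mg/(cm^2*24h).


WVP = 1.52 / (37 x 13) x 10000 = 31.60 g/(m^2*h)
Mass loss in mg = 1.52 x 1000 = 1520 mg
Per cm^2 per 24h in mg: 1520 x 24 / (37 x 13) = 36480 / 481 = 75.84 mg/(cm^2*24h)


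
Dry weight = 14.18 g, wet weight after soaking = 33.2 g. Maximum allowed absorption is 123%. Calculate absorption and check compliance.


Absorption = 134.1%
Compliant: No


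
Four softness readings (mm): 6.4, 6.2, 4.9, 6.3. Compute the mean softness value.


5.95 mm


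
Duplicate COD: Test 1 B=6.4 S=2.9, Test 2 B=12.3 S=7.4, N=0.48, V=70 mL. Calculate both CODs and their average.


COD1 = 192.0 mg/L
COD2 = 268.8 mg/L
Average = 230.4 mg/L

COD1 = (6.4 - 2.9) x 0.48 x 8000 / 70 = 192.0 mg/L
COD2 = (12.3 - 7.4) x 0.48 x 8000 / 70 = 268.8 mg/L
Average = (192.0 + 268.8) / 2 = 230.4 mg/L


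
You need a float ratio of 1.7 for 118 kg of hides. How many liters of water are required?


Water = hide weight x target ratio
Water = 118 x 1.7 = 200.6 L


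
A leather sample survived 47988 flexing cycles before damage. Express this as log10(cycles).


4.68

log10(47988) = 4.68


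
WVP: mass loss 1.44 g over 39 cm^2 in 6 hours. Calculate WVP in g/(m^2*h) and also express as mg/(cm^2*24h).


WVP = 61.54 g/(m^2*h)
Daily rate = 147.69 mg/(cm^2*24h)

WVP = 1.44 / (39 x 6) x 10000 = 61.54 g/(m^2*h)
Mass loss in mg = 1.44 x 1000 = 1440 mg
Per cm^2 per 24h in mg: 1440 x 24 / (39 x 6) = 34560 / 234 = 147.69 mg/(cm^2*24h)


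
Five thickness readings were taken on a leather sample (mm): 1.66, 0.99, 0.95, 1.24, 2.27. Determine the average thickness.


1.42 mm


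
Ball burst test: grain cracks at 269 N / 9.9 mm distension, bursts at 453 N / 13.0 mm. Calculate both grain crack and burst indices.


Crack index = 269 / 9.9 = 27.2 N/mm
Burst index = 453 / 13.0 = 34.8 N/mm


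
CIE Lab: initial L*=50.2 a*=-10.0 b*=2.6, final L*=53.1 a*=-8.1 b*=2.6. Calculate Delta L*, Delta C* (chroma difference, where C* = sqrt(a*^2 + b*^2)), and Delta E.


Delta L* = 53.1 - 50.2 = 2.9
C1* = sqrt((-10.0)^2 + (2.6)^2) = 10.332
C2* = sqrt((-8.1)^2 + (2.6)^2) = 8.507
Delta C* = 8.507 - 10.332 = -1.83
Delta E = sqrt((2.9)^2 + (1.9)^2 + (0.0)^2) = 3.47


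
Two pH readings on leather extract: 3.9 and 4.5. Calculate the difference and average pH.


Difference = 0.6
Average pH = 4.20


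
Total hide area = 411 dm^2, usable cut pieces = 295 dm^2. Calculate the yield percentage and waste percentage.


Yield = 71.8%
Waste = 28.2%


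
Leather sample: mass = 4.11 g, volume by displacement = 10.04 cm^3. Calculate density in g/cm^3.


0.409 g/cm^3


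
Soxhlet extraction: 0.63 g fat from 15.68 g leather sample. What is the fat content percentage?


Fat content = 0.63 / 15.68 x 100
Fat = 4.0%


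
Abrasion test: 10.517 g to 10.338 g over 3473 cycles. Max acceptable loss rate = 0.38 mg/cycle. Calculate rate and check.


Loss = 10.517 - 10.338 = 0.179 g
Rate = 0.179 g / 3473 cycles x 1000 = 0.052 mg/cycle
Max = 0.38 mg/cycle
Passes: Yes


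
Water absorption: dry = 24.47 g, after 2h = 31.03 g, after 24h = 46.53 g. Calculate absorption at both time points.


2h absorption = 26.8%
24h absorption = 90.2%


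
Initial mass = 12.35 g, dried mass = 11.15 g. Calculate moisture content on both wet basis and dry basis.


Wet basis = 9.7%
Dry basis = 10.8%


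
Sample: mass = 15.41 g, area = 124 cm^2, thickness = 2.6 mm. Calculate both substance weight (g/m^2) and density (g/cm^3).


SW = 15.41 / 124 x 10000 = 1242.7 g/m^2
Volume = 124 x 2.6 / 10 = 32.24 cm^3
Density = 15.41 / 32.24 = 0.478 g/cm^3


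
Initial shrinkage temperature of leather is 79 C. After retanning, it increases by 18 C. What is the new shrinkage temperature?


New Ts = 79 + 18 = 97 C


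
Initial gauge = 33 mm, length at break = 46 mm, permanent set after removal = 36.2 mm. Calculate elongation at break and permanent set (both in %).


Elongation at break = (46 - 33) / 33 x 100 = 39.4%
Permanent set = (36.2 - 33) / 33 x 100 = 9.7%


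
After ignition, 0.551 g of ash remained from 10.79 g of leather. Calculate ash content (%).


Ash% = 0.551 / 10.79 x 100
Ash% = 5.11%


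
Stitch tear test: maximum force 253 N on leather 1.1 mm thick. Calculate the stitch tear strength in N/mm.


Stitch tear strength = force / thickness
STS = 253 / 1.1 = 230.0 N/mm


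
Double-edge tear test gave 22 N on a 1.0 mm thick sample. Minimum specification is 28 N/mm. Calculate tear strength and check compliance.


Tear strength = 22 / 1.0 = 22.0 N/mm
Required minimum = 28 N/mm
Compliant: No


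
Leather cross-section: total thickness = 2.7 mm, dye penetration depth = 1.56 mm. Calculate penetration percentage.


57.8%


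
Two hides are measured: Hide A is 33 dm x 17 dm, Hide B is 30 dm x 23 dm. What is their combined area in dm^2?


1251 dm^2

Hide A area = 33 x 17 = 561 dm^2
Hide B area = 30 x 23 = 690 dm^2
Total = 561 + 690 = 1251 dm^2


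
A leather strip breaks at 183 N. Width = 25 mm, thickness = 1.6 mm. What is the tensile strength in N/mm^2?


Cross-sectional area = 25 x 1.6 = 40.0 mm^2
Tensile strength = 183 / 40.0 = 4.58 N/mm^2


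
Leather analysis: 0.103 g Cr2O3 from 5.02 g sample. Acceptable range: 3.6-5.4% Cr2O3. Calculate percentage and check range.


Cr2O3 = 2.05%
Within range: No


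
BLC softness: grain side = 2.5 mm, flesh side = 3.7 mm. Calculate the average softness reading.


Average = (2.5 + 3.7) / 2
Average = 3.10 mm


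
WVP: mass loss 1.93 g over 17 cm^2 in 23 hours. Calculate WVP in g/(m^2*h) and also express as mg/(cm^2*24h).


WVP = 1.93 / (17 x 23) x 10000 = 49.36 g/(m^2*h)
Mass loss in mg = 1.93 x 1000 = 1930 mg
Per cm^2 per 24h in mg: 1930 x 24 / (17 x 23) = 46320 / 391 = 118.47 mg/(cm^2*24h)


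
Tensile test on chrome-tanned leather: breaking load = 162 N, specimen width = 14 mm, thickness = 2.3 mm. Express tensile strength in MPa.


5.03 MPa


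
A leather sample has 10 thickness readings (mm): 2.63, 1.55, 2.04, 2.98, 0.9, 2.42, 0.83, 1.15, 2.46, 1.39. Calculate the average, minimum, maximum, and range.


Average = 1.84 mm
Min = 0.83 mm
Max = 2.98 mm
Range = 2.15 mm


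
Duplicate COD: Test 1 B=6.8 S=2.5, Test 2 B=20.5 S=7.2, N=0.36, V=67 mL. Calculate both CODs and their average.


COD1 = (6.8 - 2.5) x 0.36 x 8000 / 67 = 184.8 mg/L
COD2 = (20.5 - 7.2) x 0.36 x 8000 / 67 = 571.7 mg/L
Average = (184.8 + 571.7) / 2 = 378.3 mg/L


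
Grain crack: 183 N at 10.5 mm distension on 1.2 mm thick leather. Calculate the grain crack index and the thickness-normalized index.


Crack index = 17.4 N/mm
Normalized index = 14.5 N/mm per mm


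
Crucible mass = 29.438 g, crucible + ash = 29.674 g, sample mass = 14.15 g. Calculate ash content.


Ash mass = 29.674 - 29.438 = 0.236 g
Ash% = 0.236 / 14.15 x 100 = 1.67%


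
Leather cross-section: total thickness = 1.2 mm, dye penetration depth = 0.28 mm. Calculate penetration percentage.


23.3%


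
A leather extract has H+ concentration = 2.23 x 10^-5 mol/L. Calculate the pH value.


pH = -log10[H+]
pH = -log10(2.23 x 10^-5) = 4.65


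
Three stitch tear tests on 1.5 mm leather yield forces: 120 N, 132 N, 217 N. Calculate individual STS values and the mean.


STS1 = 120 / 1.5 = 80.0 N/mm
STS2 = 132 / 1.5 = 88.0 N/mm
STS3 = 217 / 1.5 = 144.7 N/mm
Mean = (80.0 + 88.0 + 144.7) / 3 = 104.2 N/mm


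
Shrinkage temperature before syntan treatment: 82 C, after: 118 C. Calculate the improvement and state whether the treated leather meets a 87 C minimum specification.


Improvement = 36 C
Meets 87 C spec: Yes

Improvement = 118 - 82 = 36 C
Spec check: 118 C >= 87 C? Yes


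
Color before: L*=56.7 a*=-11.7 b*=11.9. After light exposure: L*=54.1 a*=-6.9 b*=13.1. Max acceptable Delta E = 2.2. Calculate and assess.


dL = -2.6, da = 4.8, db = 1.2
dE = sqrt((-2.6)^2 + (4.8)^2 + (1.2)^2) = 5.59
Max = 2.2
Passes: No


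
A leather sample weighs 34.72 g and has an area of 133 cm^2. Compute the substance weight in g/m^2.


2610.5 g/m^2

Substance weight = mass / area x 10000
SW = 34.72 / 133 x 10000
SW = 2610.5 g/m^2


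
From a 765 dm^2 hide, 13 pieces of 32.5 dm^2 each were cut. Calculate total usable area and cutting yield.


Total usable = 13 x 32.5 = 422.5 dm^2
Yield = 422.5 / 765 x 100 = 55.2%


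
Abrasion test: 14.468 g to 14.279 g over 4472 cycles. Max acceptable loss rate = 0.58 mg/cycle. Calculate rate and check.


Rate = 0.042 mg/cycle
Passes: Yes


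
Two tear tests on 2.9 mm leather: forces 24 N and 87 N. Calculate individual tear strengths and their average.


Tear 1 = 24 / 2.9 = 8.3 N/mm
Tear 2 = 87 / 2.9 = 30.0 N/mm
Average = (8.3 + 30.0) / 2 = 19.2 N/mm


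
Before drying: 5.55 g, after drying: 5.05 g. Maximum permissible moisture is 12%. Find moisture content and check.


Moisture content = 9.0%
Acceptable: Yes

MC = (5.55 - 5.05) / 5.55 x 100 = 9.0%
Maximum: 12%
Acceptable: Yes


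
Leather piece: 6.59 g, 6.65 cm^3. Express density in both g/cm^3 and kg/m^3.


0.991 g/cm^3
991 kg/m^3

Density = 6.59 / 6.65 = 0.991 g/cm^3
Convert: 0.991 x 1000 = 991 kg/m^3


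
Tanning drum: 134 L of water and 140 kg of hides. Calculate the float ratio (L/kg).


1.0


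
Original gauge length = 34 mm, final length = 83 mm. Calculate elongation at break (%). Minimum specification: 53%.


Elongation = 144.1%
Meets spec: Yes


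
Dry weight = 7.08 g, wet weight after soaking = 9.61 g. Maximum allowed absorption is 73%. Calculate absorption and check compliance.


Absorption = 35.7%
Compliant: Yes

WA = (9.61 - 7.08) / 7.08 x 100 = 35.7%
Maximum allowed: 73%
Compliant: Yes


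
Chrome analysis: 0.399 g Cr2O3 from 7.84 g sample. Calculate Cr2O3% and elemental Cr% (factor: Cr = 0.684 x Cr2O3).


Cr2O3 = 5.09%
Cr = 3.48%

Cr2O3% = 0.399 / 7.84 x 100 = 5.09%
Cr% = 5.09 x 0.684 = 3.48%


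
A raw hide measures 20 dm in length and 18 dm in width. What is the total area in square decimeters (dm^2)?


Area = length x width
Area = 20 x 18 = 360 dm^2


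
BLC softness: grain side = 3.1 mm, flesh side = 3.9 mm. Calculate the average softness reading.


3.50 mm

Average = (3.1 + 3.9) / 2
Average = 3.50 mm


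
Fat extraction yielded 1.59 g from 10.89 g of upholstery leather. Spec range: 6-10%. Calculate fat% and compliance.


Fat% = 1.59 / 10.89 x 100 = 14.6%
Spec range: 6-10%
Compliant: No


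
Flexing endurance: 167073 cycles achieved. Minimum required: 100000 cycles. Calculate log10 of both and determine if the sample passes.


Achieved: log10 = 5.22
Required: log10 = 5.00
Passes: Yes


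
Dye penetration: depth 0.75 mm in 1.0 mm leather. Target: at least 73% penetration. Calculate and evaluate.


Penetration = 0.75 / 1.0 x 100 = 75.0%
Target: 73%
Meets target: Yes


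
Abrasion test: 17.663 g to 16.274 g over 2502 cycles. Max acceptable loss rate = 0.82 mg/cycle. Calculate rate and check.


Rate = 0.555 mg/cycle
Passes: Yes

Loss = 17.663 - 16.274 = 1.389 g
Rate = 1.389 g / 2502 cycles x 1000 = 0.555 mg/cycle
Max = 0.82 mg/cycle
Passes: Yes


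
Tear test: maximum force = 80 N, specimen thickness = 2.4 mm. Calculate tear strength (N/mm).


33.3 N/mm

Tear strength = force / thickness
Tear = 80 / 2.4 = 33.3 N/mm


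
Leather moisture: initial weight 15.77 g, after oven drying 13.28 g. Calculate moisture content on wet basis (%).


15.8%


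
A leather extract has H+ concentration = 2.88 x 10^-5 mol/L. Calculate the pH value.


pH = 4.54

pH = -log10[H+]
pH = -log10(2.88 x 10^-5) = 4.54


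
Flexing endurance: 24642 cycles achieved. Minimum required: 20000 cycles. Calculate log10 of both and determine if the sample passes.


Achieved: log10 = 4.39
Required: log10 = 4.30
Passes: Yes


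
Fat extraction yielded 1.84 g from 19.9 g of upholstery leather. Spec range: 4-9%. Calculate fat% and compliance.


Fat content = 9.2%
Compliant: No

Fat% = 1.84 / 19.9 x 100 = 9.2%
Spec range: 4-9%
Compliant: No


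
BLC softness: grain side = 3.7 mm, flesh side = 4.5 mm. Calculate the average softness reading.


Average = (3.7 + 4.5) / 2
Average = 4.10 mm


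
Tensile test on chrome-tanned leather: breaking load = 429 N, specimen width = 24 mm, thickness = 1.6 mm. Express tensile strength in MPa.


11.17 MPa

Cross-section = 24 x 1.6 = 38.4 mm^2
TS = 429 / 38.4 = 11.17 MPa
(1 N/mm^2 = 1 MPa)


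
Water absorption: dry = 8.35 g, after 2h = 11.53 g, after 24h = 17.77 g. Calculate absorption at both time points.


2h absorption = 38.1%
24h absorption = 112.8%


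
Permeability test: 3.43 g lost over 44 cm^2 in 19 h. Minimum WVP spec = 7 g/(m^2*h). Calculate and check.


WVP = 41.03 g/(m^2*h)
Meets specification: Yes


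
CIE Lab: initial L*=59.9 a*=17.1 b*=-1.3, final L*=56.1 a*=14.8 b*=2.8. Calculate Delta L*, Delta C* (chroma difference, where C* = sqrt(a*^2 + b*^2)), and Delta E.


Delta L* = 56.1 - 59.9 = -3.8
C1* = sqrt((17.1)^2 + (-1.3)^2) = 17.149
C2* = sqrt((14.8)^2 + (2.8)^2) = 15.063
Delta C* = 15.063 - 17.149 = -2.09
Delta E = sqrt((-3.8)^2 + (-2.3)^2 + (4.1)^2) = 6.04


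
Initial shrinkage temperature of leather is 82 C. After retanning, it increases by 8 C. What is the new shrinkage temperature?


New Ts = 82 + 8 = 90 C


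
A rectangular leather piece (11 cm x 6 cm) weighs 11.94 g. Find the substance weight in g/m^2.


1809.1 g/m^2

Area = 11 x 6 = 66 cm^2
SW = 11.94 / 66 x 10000 = 1809.1 g/m^2


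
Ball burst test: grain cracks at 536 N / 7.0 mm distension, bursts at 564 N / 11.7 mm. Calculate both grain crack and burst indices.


Crack index = 536 / 7.0 = 76.6 N/mm
Burst index = 564 / 11.7 = 48.2 N/mm


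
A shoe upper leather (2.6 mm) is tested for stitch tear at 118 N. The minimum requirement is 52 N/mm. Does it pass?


STS = 118 / 2.6 = 45.4 N/mm
Minimum required: 52 N/mm
Passes: No


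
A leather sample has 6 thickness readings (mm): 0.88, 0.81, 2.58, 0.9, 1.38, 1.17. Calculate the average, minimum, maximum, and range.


Average = 1.29 mm
Min = 0.81 mm
Max = 2.58 mm
Range = 1.77 mm


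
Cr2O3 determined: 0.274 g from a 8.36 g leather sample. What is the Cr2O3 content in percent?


Cr2O3% = 0.274 / 8.36 x 100
Cr2O3% = 3.28%


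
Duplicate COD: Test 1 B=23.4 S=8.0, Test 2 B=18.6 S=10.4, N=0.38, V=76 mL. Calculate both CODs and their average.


COD1 = 616.0 mg/L
COD2 = 328.0 mg/L
Average = 472.0 mg/L

COD1 = (23.4 - 8.0) x 0.38 x 8000 / 76 = 616.0 mg/L
COD2 = (18.6 - 10.4) x 0.38 x 8000 / 76 = 328.0 mg/L
Average = (616.0 + 328.0) / 2 = 472.0 mg/L


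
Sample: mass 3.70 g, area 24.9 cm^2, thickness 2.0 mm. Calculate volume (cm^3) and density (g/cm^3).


Volume = 4.980 cm^3
Density = 0.743 g/cm^3

Thickness in cm = 2.0 / 10 = 0.20 cm
Volume = 24.9 x 0.20 = 4.980 cm^3
Density = 3.70 / 4.980 = 0.743 g/cm^3


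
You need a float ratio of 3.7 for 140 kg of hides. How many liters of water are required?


Water = hide weight x target ratio
Water = 140 x 3.7 = 518.0 L


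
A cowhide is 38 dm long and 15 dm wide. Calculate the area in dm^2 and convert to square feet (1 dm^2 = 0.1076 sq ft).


570 dm^2
61.33 sq ft


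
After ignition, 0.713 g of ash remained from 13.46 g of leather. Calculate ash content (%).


5.30%


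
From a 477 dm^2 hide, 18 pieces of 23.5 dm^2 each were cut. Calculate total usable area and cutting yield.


Total usable = 18 x 23.5 = 423.0 dm^2
Yield = 423.0 / 477 x 100 = 88.7%


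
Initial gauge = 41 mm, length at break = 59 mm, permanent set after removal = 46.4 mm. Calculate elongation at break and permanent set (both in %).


Elongation at break = 43.9%
Permanent set = 13.2%


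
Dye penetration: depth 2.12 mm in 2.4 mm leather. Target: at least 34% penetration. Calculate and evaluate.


Penetration = 88.3%
Meets target: Yes

Penetration = 2.12 / 2.4 x 100 = 88.3%
Target: 34%
Meets target: Yes


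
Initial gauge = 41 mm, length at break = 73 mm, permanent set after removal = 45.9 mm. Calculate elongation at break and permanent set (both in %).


Elongation at break = 78.0%
Permanent set = 12.0%

Elongation at break = (73 - 41) / 41 x 100 = 78.0%
Permanent set = (45.9 - 41) / 41 x 100 = 12.0%


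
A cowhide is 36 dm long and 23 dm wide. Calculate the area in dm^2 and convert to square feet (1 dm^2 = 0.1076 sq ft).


Area = 36 x 23 = 828 dm^2
Conversion: 828 x 0.1076 = 89.09 sq ft


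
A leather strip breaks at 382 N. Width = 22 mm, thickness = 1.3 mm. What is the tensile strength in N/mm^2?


Cross-sectional area = 22 x 1.3 = 28.6 mm^2
Tensile strength = 382 / 28.6 = 13.36 N/mm^2


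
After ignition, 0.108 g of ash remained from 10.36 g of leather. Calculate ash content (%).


1.04%

Ash% = 0.108 / 10.36 x 100
Ash% = 1.04%


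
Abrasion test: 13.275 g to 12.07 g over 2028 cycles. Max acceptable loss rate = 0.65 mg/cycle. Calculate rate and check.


Rate = 0.594 mg/cycle
Passes: Yes

Loss = 13.275 - 12.07 = 1.205 g
Rate = 1.205 g / 2028 cycles x 1000 = 0.594 mg/cycle
Max = 0.65 mg/cycle
Passes: Yes


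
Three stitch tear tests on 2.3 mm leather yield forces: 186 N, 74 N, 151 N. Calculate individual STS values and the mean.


STS1 = 80.9 N/mm
STS2 = 32.2 N/mm
STS3 = 65.7 N/mm
Mean = 59.6 N/mm


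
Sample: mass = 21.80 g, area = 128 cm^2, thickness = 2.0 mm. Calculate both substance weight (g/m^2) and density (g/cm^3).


Substance weight = 1703.1 g/m^2
Density = 0.852 g/cm^3

SW = 21.80 / 128 x 10000 = 1703.1 g/m^2
Volume = 128 x 2.0 / 10 = 25.60 cm^3
Density = 21.80 / 25.60 = 0.852 g/cm^3


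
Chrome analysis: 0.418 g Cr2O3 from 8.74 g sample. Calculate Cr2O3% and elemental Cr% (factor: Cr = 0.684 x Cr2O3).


Cr2O3 = 4.78%
Cr = 3.27%

Cr2O3% = 0.418 / 8.74 x 100 = 4.78%
Cr% = 4.78 x 0.684 = 3.27%


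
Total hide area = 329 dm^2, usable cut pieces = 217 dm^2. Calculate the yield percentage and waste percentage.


Yield = 217 / 329 x 100 = 66.0%
Waste = 329 - 217 = 112 dm^2
Waste% = 100 - 66.0 = 34.0%


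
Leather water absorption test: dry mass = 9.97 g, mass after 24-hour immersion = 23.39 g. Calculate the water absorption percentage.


Water absorbed = 23.39 - 9.97 = 13.42 g
WA% = 13.42 / 9.97 x 100 = 134.6%


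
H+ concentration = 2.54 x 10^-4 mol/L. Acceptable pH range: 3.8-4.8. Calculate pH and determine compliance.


pH = 3.60
Compliant: No


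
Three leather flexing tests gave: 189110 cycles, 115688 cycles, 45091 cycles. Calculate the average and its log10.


Average = 116630 cycles
log10 = 5.07

Average = (189110 + 115688 + 45091) / 3 = 116630 cycles
log10(116630) = 5.07


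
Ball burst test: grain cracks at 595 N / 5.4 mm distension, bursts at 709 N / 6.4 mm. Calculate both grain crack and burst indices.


Crack index = 110.2 N/mm
Burst index = 110.8 N/mm


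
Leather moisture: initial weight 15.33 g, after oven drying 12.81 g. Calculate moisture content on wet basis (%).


16.4%

Moisture = 15.33 - 12.81 = 2.52 g
MC = 2.52 / 15.33 x 100 = 16.4%


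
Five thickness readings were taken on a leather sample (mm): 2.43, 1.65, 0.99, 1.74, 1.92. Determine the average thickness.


Sum = 2.43 + 1.65 + 0.99 + 1.74 + 1.92 = 8.73
Average = 8.73 / 5 = 1.75 mm


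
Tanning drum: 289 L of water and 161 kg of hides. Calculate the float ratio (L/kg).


1.8


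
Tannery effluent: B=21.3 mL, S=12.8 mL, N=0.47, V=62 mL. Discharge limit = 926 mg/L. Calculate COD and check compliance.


COD = (21.3 - 12.8) x 0.47 x 8000 / 62 = 515.5 mg/L
Limit: 926 mg/L
Compliant: Yes


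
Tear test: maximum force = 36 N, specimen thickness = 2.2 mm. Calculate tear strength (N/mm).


16.4 N/mm


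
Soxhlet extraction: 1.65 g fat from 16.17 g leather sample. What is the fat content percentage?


10.2%

Fat content = 1.65 / 16.17 x 100
Fat = 10.2%


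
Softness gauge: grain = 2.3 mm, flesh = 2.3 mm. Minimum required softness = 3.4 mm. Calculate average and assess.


Average = (2.3 + 2.3) / 2 = 2.30 mm
Minimum = 3.4 mm
Meets requirement: No


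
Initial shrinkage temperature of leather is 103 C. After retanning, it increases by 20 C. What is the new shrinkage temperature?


123 C

New Ts = 103 + 20 = 123 C


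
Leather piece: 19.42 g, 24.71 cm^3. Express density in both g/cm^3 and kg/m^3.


0.786 g/cm^3
786 kg/m^3

Density = 19.42 / 24.71 = 0.786 g/cm^3
Convert: 0.786 x 1000 = 786 kg/m^3


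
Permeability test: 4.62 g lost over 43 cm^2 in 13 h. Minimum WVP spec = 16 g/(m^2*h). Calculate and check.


WVP = 4.62 / (43 x 13) x 10000 = 82.65 g/(m^2*h)
Minimum: 16 g/(m^2*h)
Meets spec: Yes


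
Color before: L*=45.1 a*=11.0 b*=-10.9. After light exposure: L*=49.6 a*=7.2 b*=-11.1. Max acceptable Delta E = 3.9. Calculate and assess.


Delta E = 5.89
Passes: No

dL = 4.5, da = -3.8, db = -0.2
dE = sqrt((4.5)^2 + (-3.8)^2 + (-0.2)^2) = 5.89
Max = 3.9
Passes: No


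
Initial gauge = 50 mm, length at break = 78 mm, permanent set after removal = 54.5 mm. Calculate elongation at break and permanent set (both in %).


Elongation at break = 56.0%
Permanent set = 9.0%


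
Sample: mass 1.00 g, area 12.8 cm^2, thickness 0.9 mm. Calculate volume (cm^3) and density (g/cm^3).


Volume = 1.152 cm^3
Density = 0.868 g/cm^3


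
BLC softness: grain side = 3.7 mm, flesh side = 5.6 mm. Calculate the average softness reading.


4.65 mm

Average = (3.7 + 5.6) / 2
Average = 4.65 mm


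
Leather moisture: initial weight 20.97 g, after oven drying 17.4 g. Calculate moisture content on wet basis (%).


Moisture = 20.97 - 17.4 = 3.57 g
MC = 3.57 / 20.97 x 100 = 17.0%


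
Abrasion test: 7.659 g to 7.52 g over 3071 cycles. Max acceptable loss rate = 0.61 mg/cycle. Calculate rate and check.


Rate = 0.045 mg/cycle
Passes: Yes


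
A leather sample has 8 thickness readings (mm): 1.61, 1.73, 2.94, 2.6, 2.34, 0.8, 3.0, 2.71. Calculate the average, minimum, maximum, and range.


Sum = 17.73
Average = 17.73 / 8 = 2.22 mm
Minimum = 0.8 mm
Maximum = 3.0 mm
Range = 3.0 - 0.8 = 2.20 mm


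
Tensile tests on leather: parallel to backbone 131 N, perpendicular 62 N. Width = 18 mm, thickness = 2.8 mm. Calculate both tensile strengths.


Parallel = 2.60 N/mm^2
Perpendicular = 1.23 N/mm^2

Area = 18 x 2.8 = 50.4 mm^2
TS (parallel) = 131 / 50.4 = 2.60 N/mm^2
TS (perpendicular) = 62 / 50.4 = 1.23 N/mm^2


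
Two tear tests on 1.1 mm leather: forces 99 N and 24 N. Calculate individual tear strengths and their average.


Tear 1 = 90.0 N/mm
Tear 2 = 21.8 N/mm
Average = 55.9 N/mm

Tear 1 = 99 / 1.1 = 90.0 N/mm
Tear 2 = 24 / 1.1 = 21.8 N/mm
Average = (90.0 + 21.8) / 2 = 55.9 N/mm


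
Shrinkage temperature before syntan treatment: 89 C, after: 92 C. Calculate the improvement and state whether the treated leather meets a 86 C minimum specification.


Improvement = 92 - 89 = 3 C
Spec check: 92 C >= 86 C? Yes


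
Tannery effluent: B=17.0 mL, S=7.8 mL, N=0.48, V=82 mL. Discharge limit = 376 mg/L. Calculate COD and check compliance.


COD = (17.0 - 7.8) x 0.48 x 8000 / 82 = 430.8 mg/L
Limit: 376 mg/L
Compliant: No


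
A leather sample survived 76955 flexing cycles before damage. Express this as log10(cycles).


4.89

log10(76955) = 4.89


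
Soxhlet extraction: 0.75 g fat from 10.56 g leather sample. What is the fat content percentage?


Fat content = 0.75 / 10.56 x 100
Fat = 7.1%


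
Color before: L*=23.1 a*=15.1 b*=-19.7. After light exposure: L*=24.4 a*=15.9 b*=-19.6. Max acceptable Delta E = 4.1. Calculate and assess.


Delta E = 1.53
Passes: Yes

dL = 1.3, da = 0.8, db = 0.1
dE = sqrt((1.3)^2 + (0.8)^2 + (0.1)^2) = 1.53
Max = 4.1
Passes: Yes


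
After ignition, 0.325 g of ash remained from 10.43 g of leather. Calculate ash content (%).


Ash% = 0.325 / 10.43 x 100
Ash% = 3.12%


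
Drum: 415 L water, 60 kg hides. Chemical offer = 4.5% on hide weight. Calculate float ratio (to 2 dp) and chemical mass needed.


Float ratio = 6.92
Chemical needed = 2.7 kg


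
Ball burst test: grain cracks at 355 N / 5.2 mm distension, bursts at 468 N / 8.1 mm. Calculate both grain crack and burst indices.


Crack index = 355 / 5.2 = 68.3 N/mm
Burst index = 468 / 8.1 = 57.8 N/mm


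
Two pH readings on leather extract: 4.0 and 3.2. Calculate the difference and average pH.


Difference = |4.0 - 3.2| = 0.8
Average = (4.0 + 3.2) / 2 = 3.60


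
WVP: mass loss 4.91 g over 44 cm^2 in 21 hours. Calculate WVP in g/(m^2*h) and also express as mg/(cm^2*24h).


WVP = 53.14 g/(m^2*h)
Daily rate = 127.53 mg/(cm^2*24h)


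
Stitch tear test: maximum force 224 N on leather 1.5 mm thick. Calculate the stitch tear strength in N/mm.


149.3 N/mm


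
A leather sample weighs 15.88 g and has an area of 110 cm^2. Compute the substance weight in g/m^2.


1443.6 g/m^2


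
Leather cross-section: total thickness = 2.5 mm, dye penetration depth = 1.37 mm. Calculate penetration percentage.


Penetration% = 1.37 / 2.5 x 100
Penetration = 54.8%


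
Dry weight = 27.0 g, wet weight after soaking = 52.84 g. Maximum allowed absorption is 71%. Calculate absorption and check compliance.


Absorption = 95.7%
Compliant: No

WA = (52.84 - 27.0) / 27.0 x 100 = 95.7%
Maximum allowed: 71%
Compliant: No


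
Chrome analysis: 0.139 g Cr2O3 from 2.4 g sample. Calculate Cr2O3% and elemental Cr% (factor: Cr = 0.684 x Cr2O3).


Cr2O3% = 0.139 / 2.4 x 100 = 5.79%
Cr% = 5.79 x 0.684 = 3.96%


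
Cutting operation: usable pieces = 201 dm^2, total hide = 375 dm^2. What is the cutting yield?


53.6%

Yield = usable / total x 100
Yield = 201 / 375 x 100 = 53.6%


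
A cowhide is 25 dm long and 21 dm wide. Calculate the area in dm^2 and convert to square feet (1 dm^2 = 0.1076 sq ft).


Area = 25 x 21 = 525 dm^2
Conversion: 525 x 0.1076 = 56.49 sq ft


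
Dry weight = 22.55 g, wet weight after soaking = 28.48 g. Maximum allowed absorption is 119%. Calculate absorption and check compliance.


WA = (28.48 - 22.55) / 22.55 x 100 = 26.3%
Maximum allowed: 119%
Compliant: Yes


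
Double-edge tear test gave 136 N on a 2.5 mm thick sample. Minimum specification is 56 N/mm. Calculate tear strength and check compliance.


Tear strength = 136 / 2.5 = 54.4 N/mm
Required minimum = 56 N/mm
Compliant: No


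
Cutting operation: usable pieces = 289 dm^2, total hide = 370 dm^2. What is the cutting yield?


78.1%

Yield = usable / total x 100
Yield = 289 / 370 x 100 = 78.1%


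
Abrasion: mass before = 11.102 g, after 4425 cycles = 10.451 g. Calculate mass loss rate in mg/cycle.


0.147 mg/cycle

Mass loss = 11.102 - 10.451 = 0.651 g
Rate = 0.651 / 4425 x 1000 = 0.147 mg/cycle


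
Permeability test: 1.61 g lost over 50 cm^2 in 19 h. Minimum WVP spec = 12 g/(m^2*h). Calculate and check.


WVP = 1.61 / (50 x 19) x 10000 = 16.95 g/(m^2*h)
Minimum: 12 g/(m^2*h)
Meets spec: Yes


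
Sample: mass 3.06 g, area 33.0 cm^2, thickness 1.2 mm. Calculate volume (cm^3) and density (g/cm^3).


Volume = 3.960 cm^3
Density = 0.773 g/cm^3

Thickness in cm = 1.2 / 10 = 0.12 cm
Volume = 33.0 x 0.12 = 3.960 cm^3
Density = 3.06 / 3.960 = 0.773 g/cm^3


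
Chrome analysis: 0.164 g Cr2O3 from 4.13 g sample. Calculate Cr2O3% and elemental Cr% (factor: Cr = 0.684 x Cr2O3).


Cr2O3% = 0.164 / 4.13 x 100 = 3.97%
Cr% = 3.97 x 0.684 = 2.72%


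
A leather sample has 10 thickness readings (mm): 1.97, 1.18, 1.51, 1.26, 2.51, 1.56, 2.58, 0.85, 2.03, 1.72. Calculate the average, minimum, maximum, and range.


Sum = 17.17
Average = 17.17 / 10 = 1.72 mm
Minimum = 0.85 mm
Maximum = 2.58 mm
Range = 2.58 - 0.85 = 1.73 mm


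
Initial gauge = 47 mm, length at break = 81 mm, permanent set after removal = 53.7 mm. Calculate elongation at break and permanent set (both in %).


Elongation at break = 72.3%
Permanent set = 14.3%

Elongation at break = (81 - 47) / 47 x 100 = 72.3%
Permanent set = (53.7 - 47) / 47 x 100 = 14.3%


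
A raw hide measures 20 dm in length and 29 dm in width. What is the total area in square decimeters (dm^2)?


Area = length x width
Area = 20 x 29 = 580 dm^2


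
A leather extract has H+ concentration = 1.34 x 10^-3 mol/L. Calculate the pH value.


pH = 2.87

pH = -log10[H+]
pH = -log10(1.34 x 10^-3) = 2.87


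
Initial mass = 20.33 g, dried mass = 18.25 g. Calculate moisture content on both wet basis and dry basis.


Moisture lost = 20.33 - 18.25 = 2.08 g
Wet basis MC = 2.08 / 20.33 x 100 = 10.2%
Dry basis MC = 2.08 / 18.25 x 100 = 11.4%


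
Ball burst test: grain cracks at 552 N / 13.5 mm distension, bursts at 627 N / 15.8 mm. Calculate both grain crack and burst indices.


Crack index = 40.9 N/mm
Burst index = 39.7 N/mm


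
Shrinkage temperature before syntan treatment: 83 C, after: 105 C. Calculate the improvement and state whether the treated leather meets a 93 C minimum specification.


Improvement = 22 C
Meets 93 C spec: Yes

Improvement = 105 - 83 = 22 C
Spec check: 105 C >= 93 C? Yes


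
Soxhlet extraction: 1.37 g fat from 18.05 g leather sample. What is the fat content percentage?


7.6%


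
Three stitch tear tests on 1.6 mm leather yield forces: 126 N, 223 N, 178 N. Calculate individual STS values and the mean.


STS1 = 126 / 1.6 = 78.8 N/mm
STS2 = 223 / 1.6 = 139.4 N/mm
STS3 = 178 / 1.6 = 111.3 N/mm
Mean = (78.8 + 139.4 + 111.3) / 3 = 109.8 N/mm


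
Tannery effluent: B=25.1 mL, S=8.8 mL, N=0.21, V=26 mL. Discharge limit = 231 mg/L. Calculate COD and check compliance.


COD = (25.1 - 8.8) x 0.21 x 8000 / 26 = 1053.2 mg/L
Limit: 231 mg/L
Compliant: No


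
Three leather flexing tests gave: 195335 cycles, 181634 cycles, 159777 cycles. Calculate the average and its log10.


Average = 178915 cycles
log10 = 5.25


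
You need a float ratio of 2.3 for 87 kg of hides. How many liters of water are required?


Water = hide weight x target ratio
Water = 87 x 2.3 = 200.1 L


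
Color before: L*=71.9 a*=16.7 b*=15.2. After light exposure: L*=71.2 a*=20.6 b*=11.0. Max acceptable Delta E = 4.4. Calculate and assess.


Delta E = 5.77
Passes: No

dL = -0.7, da = 3.9, db = -4.2
dE = sqrt((-0.7)^2 + (3.9)^2 + (-4.2)^2) = 5.77
Max = 4.4
Passes: No


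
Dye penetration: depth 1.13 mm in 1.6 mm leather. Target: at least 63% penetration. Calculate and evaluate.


Penetration = 1.13 / 1.6 x 100 = 70.6%
Target: 63%
Meets target: Yes


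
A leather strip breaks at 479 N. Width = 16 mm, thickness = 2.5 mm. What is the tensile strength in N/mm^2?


Cross-sectional area = 16 x 2.5 = 40.0 mm^2
Tensile strength = 479 / 40.0 = 11.98 N/mm^2


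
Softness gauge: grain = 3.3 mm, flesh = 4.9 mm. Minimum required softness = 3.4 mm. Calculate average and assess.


Average = (3.3 + 4.9) / 2 = 4.10 mm
Minimum = 3.4 mm
Meets requirement: Yes


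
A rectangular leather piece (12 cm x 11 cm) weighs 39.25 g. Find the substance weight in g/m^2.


2973.5 g/m^2

Area = 12 x 11 = 132 cm^2
SW = 39.25 / 132 x 10000 = 2973.5 g/m^2


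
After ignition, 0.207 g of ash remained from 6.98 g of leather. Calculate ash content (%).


2.97%

Ash% = 0.207 / 6.98 x 100
Ash% = 2.97%


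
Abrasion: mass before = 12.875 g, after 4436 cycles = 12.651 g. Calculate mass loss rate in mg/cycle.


Mass loss = 12.875 - 12.651 = 0.224 g
Rate = 0.224 / 4436 x 1000 = 0.050 mg/cycle


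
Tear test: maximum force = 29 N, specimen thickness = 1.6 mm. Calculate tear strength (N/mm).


18.1 N/mm


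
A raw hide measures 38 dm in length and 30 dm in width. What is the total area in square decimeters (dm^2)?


1140 dm^2


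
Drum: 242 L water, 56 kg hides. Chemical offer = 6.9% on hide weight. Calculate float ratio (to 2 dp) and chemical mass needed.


Float ratio = 4.32
Chemical needed = 3.864 kg

Float ratio = 242 / 56 = 4.32
Chemical = 56 x 6.9 / 100 = 3.864 kg


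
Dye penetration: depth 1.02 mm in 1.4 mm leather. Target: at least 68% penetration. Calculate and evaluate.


Penetration = 1.02 / 1.4 x 100 = 72.9%
Target: 68%
Meets target: Yes


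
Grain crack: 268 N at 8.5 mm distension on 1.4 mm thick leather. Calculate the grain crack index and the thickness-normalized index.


Crack index = 31.5 N/mm
Normalized index = 22.5 N/mm per mm

Crack index = 268 / 8.5 = 31.5 N/mm
Normalized = 31.5 / 1.4 = 22.5 N/mm per mm


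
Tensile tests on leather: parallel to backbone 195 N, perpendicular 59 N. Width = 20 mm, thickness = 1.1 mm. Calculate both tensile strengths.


Parallel = 8.86 N/mm^2
Perpendicular = 2.68 N/mm^2


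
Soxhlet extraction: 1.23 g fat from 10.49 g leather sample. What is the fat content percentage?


Fat content = 1.23 / 10.49 x 100
Fat = 11.7%


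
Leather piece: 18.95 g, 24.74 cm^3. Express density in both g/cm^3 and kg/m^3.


Density = 18.95 / 24.74 = 0.766 g/cm^3
Convert: 0.766 x 1000 = 766 kg/m^3


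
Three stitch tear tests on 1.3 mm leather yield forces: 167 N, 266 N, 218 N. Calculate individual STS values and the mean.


STS1 = 128.5 N/mm
STS2 = 204.6 N/mm
STS3 = 167.7 N/mm
Mean = 166.9 N/mm


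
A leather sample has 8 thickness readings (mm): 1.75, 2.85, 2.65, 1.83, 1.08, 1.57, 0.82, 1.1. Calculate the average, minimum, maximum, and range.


Average = 1.71 mm
Min = 0.82 mm
Max = 2.85 mm
Range = 2.03 mm


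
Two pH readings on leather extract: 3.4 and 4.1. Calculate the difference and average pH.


Difference = 0.7
Average pH = 3.75


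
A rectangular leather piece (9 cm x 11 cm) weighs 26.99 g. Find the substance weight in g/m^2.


Area = 9 x 11 = 99 cm^2
SW = 26.99 / 99 x 10000 = 2726.3 g/m^2


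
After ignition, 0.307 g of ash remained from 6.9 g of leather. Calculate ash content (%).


4.45%

Ash% = 0.307 / 6.9 x 100
Ash% = 4.45%


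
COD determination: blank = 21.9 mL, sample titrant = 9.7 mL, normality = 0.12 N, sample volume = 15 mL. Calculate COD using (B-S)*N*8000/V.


780.8 mg/L


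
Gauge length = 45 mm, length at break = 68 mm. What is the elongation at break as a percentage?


51.1%


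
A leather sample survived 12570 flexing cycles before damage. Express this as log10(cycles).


log10(12570) = 4.10


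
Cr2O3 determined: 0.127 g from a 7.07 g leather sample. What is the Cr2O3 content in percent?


Cr2O3% = 0.127 / 7.07 x 100
Cr2O3% = 1.80%


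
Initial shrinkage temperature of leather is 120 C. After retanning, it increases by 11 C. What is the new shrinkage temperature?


131 C


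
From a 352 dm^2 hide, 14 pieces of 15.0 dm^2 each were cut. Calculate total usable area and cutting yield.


Usable area = 210.0 dm^2
Yield = 59.7%

Total usable = 14 x 15.0 = 210.0 dm^2
Yield = 210.0 / 352 x 100 = 59.7%


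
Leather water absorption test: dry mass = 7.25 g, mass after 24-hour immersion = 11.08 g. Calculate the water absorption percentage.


52.8%

Water absorbed = 11.08 - 7.25 = 3.83 g
WA% = 3.83 / 7.25 x 100 = 52.8%


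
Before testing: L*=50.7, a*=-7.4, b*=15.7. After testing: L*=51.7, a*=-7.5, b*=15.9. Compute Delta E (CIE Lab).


dL = 51.7 - 50.7 = 1.0
da = -7.5 - (-7.4) = -0.1
db = 15.9 - 15.7 = 0.2
dE = sqrt((1.0)^2 + (-0.1)^2 + (0.2)^2) = 1.02


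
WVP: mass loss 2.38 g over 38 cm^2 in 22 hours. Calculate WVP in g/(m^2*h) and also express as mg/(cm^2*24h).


WVP = 28.47 g/(m^2*h)
Daily rate = 68.33 mg/(cm^2*24h)

WVP = 2.38 / (38 x 22) x 10000 = 28.47 g/(m^2*h)
Mass loss in mg = 2.38 x 1000 = 2380 mg
Per cm^2 per 24h in mg: 2380 x 24 / (38 x 22) = 57120 / 836 = 68.33 mg/(cm^2*24h)


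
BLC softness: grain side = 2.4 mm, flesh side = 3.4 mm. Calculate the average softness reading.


2.90 mm

Average = (2.4 + 3.4) / 2
Average = 2.90 mm


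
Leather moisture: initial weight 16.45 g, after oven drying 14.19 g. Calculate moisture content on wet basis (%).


13.7%

Moisture = 16.45 - 14.19 = 2.26 g
MC = 2.26 / 16.45 x 100 = 13.7%


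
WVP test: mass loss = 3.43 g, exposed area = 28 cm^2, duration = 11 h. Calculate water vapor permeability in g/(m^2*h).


WVP = mass_loss / (area x time) x 10000
WVP = 3.43 / (28 x 11) x 10000
WVP = 3.43 / 308 x 10000 = 111.36 g/(m^2*h)


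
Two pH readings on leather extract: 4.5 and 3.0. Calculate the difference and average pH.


Difference = 1.5
Average pH = 3.75


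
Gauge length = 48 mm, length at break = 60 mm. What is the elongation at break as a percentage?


25.0%


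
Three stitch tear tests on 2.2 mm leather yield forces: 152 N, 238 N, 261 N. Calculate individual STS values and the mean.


STS1 = 69.1 N/mm
STS2 = 108.2 N/mm
STS3 = 118.6 N/mm
Mean = 98.6 N/mm

STS1 = 152 / 2.2 = 69.1 N/mm
STS2 = 238 / 2.2 = 108.2 N/mm
STS3 = 261 / 2.2 = 118.6 N/mm
Mean = (69.1 + 108.2 + 118.6) / 3 = 98.6 N/mm


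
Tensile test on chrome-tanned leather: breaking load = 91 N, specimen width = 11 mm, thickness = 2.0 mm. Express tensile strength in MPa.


4.14 MPa


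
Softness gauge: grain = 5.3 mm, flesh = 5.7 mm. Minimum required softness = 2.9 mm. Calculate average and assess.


Average softness = 5.50 mm
Meets requirement: Yes

Average = (5.3 + 5.7) / 2 = 5.50 mm
Minimum = 2.9 mm
Meets requirement: Yes


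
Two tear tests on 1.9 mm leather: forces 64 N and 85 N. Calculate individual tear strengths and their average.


Tear 1 = 64 / 1.9 = 33.7 N/mm
Tear 2 = 85 / 1.9 = 44.7 N/mm
Average = (33.7 + 44.7) / 2 = 39.2 N/mm


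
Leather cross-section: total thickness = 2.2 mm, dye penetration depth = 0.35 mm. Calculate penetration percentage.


15.9%

Penetration% = 0.35 / 2.2 x 100
Penetration = 15.9%


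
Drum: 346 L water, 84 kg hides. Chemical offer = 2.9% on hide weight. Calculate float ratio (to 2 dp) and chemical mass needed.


Float ratio = 346 / 84 = 4.12
Chemical = 84 x 2.9 / 100 = 2.436 kg


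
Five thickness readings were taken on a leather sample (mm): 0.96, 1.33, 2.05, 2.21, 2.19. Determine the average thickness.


Sum = 0.96 + 1.33 + 2.05 + 2.21 + 2.19 = 8.74
Average = 8.74 / 5 = 1.75 mm


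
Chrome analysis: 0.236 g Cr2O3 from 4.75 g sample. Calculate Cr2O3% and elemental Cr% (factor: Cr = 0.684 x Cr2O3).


Cr2O3% = 0.236 / 4.75 x 100 = 4.97%
Cr% = 4.97 x 0.684 = 3.40%


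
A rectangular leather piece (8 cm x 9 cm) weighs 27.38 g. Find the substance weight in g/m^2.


3802.8 g/m^2

Area = 8 x 9 = 72 cm^2
SW = 27.38 / 72 x 10000 = 3802.8 g/m^2
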